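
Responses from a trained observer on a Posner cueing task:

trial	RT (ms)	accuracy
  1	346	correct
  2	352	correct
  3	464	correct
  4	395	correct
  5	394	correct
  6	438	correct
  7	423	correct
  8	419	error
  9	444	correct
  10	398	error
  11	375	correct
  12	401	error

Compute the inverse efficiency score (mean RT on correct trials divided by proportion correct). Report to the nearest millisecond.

538 ms

Correct trials (n=9): 346, 352, 464, 395, 394, 438, 423, 444, 375
Mean correct RT = 3631/9 = 403.4444 ms
Proportion correct = 9/12
IES = 403.4444 / (9/12) = 537.926 ms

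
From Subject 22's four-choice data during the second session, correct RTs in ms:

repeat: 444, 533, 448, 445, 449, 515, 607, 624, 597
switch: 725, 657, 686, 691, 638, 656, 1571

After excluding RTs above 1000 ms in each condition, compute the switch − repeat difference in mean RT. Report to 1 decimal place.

switch: exclude 1571
M(repeat) = 4662/9 = 518.000
M(switch) = 4053/6 = 675.500
Difference = 675.500 − 518.000 = 157.500 ms

157.5 ms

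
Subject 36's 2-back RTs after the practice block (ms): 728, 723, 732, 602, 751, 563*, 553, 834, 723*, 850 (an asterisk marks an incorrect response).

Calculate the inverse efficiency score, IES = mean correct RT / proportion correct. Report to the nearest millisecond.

902 ms

Correct trials (n=8): 728, 723, 732, 602, 751, 553, 834, 850
Mean correct RT = 5773/8 = 721.6250 ms
Proportion correct = 8/10
IES = 721.6250 / (8/10) = 902.031 ms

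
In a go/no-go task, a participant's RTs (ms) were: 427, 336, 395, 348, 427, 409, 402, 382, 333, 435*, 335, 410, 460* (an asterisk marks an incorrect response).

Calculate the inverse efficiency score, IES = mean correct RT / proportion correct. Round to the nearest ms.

Correct trials (n=11): 427, 336, 395, 348, 427, 409, 402, 382, 333, 335, 410
Mean correct RT = 4204/11 = 382.1818 ms
Proportion correct = 11/13
IES = 382.1818 / (11/13) = 451.669 ms

452 ms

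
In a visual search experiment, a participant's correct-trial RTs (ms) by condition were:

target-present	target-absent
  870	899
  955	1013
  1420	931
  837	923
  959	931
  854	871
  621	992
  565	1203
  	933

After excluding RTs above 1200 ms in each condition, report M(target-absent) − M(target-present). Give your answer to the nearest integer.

128 ms

target-present: exclude 1420
target-absent: exclude 1203
M(target-present) = 5661/7 = 808.714
M(target-absent) = 7493/8 = 936.625
Difference = 936.625 − 808.714 = 127.911 ms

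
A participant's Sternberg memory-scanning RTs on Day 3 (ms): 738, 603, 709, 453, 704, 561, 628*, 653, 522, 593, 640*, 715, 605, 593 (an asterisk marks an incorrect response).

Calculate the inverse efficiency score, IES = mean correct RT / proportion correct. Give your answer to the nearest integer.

724 ms

Correct trials (n=12): 738, 603, 709, 453, 704, 561, 653, 522, 593, 715, 605, 593
Mean correct RT = 7449/12 = 620.7500 ms
Proportion correct = 12/14
IES = 620.7500 / (12/14) = 724.208 ms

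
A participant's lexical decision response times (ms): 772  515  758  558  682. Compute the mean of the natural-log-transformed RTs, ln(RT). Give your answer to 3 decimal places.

ln(RT): 6.6490, 6.2442, 6.6307, 6.3244, 6.5250
Σ ln(RT) = 32.3732
Mean = 32.3732/5 = 6.47464

6.475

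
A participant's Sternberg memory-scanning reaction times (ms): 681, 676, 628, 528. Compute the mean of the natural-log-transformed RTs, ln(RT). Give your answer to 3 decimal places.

ln(RT): 6.5236, 6.5162, 6.4425, 6.2691
Σ ln(RT) = 25.7514
Mean = 25.7514/4 = 6.43785

6.438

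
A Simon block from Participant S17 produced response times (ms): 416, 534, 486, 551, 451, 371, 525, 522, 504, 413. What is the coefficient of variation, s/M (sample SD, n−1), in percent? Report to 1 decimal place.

n = 10, Σ = 4773, M = 477.3000
Σ(x−M)² = 33592.100; s = √(33592.100/9) = 61.0938
CV = 61.0938 / 477.3000 = 0.12800 = 12.800%

12.8%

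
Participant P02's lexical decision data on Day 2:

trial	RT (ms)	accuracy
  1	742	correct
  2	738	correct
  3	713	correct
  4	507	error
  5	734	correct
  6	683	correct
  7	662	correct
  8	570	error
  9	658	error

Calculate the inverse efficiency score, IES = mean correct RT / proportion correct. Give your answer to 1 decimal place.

1068.0 ms

Correct trials (n=6): 742, 738, 713, 734, 683, 662
Mean correct RT = 4272/6 = 712.0000 ms
Proportion correct = 6/9
IES = 712.0000 / (6/9) = 1068.000 ms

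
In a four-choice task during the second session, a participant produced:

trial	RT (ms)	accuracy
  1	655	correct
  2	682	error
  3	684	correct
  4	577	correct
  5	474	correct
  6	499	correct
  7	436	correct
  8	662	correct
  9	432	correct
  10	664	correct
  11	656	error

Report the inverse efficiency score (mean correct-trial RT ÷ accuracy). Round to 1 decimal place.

690.3 ms

Correct trials (n=9): 655, 684, 577, 474, 499, 436, 662, 432, 664
Mean correct RT = 5083/9 = 564.7778 ms
Proportion correct = 9/11
IES = 564.7778 / (9/11) = 690.284 ms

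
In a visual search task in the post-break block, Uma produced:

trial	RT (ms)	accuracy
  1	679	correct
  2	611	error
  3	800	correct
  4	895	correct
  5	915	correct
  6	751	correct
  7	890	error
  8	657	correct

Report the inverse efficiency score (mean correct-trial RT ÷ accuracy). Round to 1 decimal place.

Correct trials (n=6): 679, 800, 895, 915, 751, 657
Mean correct RT = 4697/6 = 782.8333 ms
Proportion correct = 6/8
IES = 782.8333 / (6/8) = 1043.778 ms

1043.8 ms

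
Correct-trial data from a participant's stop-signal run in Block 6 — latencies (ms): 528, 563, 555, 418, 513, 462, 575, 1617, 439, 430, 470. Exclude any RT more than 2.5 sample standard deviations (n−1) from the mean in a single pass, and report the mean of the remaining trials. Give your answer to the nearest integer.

n = 11, ΣRT = 6570, M = 597.273
Σ(x−M)² = 1174868.18; s = √(1174868.18/10) = 342.764
Cutoffs: 597.273 ± 2.5·342.764 → [-259.6, 1454.2]
Outside: 1617 → excluded.
Retained (n=10): Σ = 4953, mean = 4953/10 = 495.300

495 ms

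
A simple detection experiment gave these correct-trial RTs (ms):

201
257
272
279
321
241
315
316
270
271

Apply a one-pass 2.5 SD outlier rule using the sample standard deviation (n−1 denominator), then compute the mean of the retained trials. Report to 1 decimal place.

274.3 ms

n = 10, ΣRT = 2743, M = 274.300
Σ(x−M)² = 12414.10; s = √(12414.10/9) = 37.140
Cutoffs: 274.300 ± 2.5·37.140 → [181.5, 367.1]
No RTs fall outside the cutoffs; all 10 retained. Mean = 2743/10 = 274.300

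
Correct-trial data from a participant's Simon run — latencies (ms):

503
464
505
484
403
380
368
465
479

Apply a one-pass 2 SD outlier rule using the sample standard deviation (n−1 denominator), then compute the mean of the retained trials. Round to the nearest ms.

450 ms

n = 9, ΣRT = 4051, M = 450.111
Σ(x−M)² = 22084.89; s = √(22084.89/8) = 52.542
Cutoffs: 450.111 ± 2·52.542 → [345.0, 555.2]
No RTs fall outside the cutoffs; all 9 retained. Mean = 4051/9 = 450.111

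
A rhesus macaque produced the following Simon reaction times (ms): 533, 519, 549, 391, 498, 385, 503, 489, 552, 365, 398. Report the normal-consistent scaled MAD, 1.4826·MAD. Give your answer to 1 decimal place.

Sorted: 365, 385, 391, 398, 489, 498, 503, 519, 533, 549, 552 → median = 498
|x − 498| sorted: 0, 5, 9, 21, 35, 51, 54, 100, 107, 113, 133 → MAD = 51
Robust SD ≈ 1.4826 × 51 = 75.613

75.6 ms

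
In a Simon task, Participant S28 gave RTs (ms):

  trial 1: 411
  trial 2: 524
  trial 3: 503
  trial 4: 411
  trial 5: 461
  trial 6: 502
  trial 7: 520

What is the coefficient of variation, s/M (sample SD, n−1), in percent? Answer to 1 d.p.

n = 7, Σ = 3332, M = 476.0000
Σ(x−M)² = 14320.000; s = √(14320.000/6) = 48.8535
CV = 48.8535 / 476.0000 = 0.10263 = 10.263%

10.3%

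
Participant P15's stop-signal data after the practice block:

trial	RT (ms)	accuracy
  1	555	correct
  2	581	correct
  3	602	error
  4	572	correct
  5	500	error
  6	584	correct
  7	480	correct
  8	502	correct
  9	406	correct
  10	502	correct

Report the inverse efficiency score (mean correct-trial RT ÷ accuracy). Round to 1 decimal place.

653.4 ms

Correct trials (n=8): 555, 581, 572, 584, 480, 502, 406, 502
Mean correct RT = 4182/8 = 522.7500 ms
Proportion correct = 8/10
IES = 522.7500 / (8/10) = 653.438 ms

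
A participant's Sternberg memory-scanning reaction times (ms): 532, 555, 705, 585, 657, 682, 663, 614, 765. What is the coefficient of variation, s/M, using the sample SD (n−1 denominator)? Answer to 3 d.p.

0.117

n = 9, Σ = 5758, M = 639.7778
Σ(x−M)² = 45021.556; s = √(45021.556/8) = 75.0180
CV = 75.0180 / 639.7778 = 0.11726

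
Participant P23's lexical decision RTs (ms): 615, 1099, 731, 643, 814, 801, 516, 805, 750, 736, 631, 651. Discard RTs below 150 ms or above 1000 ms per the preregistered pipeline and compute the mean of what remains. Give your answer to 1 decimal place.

699.4 ms

Excluded: 1099
Retained (n=11): Σ = 7693
Mean = 7693/11 = 699.3636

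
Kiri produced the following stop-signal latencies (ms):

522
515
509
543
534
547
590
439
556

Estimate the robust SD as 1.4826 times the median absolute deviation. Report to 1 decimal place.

Sorted: 439, 509, 515, 522, 534, 543, 547, 556, 590 → median = 534
|x − 534| sorted: 0, 9, 12, 13, 19, 22, 25, 56, 95 → MAD = 19
Robust SD ≈ 1.4826 × 19 = 28.169

28.2 ms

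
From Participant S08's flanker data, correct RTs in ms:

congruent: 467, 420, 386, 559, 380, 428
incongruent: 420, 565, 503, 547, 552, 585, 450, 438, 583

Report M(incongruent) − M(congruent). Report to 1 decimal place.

75.9 ms

M(congruent) = 2640/6 = 440.000
M(incongruent) = 4643/9 = 515.889
Difference = 515.889 − 440.000 = 75.889 ms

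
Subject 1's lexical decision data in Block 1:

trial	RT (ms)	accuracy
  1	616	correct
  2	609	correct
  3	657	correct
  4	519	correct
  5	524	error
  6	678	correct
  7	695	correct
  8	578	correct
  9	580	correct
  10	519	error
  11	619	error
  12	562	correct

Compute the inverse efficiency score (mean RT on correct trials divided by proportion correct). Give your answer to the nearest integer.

814 ms

Correct trials (n=9): 616, 609, 657, 519, 678, 695, 578, 580, 562
Mean correct RT = 5494/9 = 610.4444 ms
Proportion correct = 9/12
IES = 610.4444 / (9/12) = 813.926 ms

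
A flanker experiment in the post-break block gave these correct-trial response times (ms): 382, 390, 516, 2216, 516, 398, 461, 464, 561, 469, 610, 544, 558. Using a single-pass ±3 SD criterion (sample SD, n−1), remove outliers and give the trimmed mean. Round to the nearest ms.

489 ms

n = 13, ΣRT = 8085, M = 621.923
Σ(x−M)² = 2813246.92; s = √(2813246.92/12) = 484.187
Cutoffs: 621.923 ± 3·484.187 → [-830.6, 2074.5]
Outside: 2216 → excluded.
Retained (n=12): Σ = 5869, mean = 5869/12 = 489.083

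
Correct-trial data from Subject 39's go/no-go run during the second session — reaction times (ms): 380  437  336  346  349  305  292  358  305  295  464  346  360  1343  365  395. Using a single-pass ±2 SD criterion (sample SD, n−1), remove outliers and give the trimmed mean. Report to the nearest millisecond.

n = 16, ΣRT = 6676, M = 417.250
Σ(x−M)² = 948235.00; s = √(948235.00/15) = 251.427
Cutoffs: 417.250 ± 2·251.427 → [-85.6, 920.1]
Outside: 1343 → excluded.
Retained (n=15): Σ = 5333, mean = 5333/15 = 355.533

356 ms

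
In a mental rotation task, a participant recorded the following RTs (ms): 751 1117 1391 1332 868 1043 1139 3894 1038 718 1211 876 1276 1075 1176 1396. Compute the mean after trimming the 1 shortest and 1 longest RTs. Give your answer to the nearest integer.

1121 ms

Sorted: 718, 751, 868, 876, 1038, 1043, 1075, 1117, 1139, 1176, 1211, 1276, 1332, 1391, 1396, 3894
Drop lowest 1 (718) and highest 1 (3894)
Remaining (n=14): Σ = 15689, mean = 15689/14 = 1120.643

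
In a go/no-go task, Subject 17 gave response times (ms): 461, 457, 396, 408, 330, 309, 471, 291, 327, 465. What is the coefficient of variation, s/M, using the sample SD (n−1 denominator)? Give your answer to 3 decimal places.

0.183

n = 10, Σ = 3915, M = 391.5000
Σ(x−M)² = 45984.500; s = √(45984.500/9) = 71.4800
CV = 71.4800 / 391.5000 = 0.18258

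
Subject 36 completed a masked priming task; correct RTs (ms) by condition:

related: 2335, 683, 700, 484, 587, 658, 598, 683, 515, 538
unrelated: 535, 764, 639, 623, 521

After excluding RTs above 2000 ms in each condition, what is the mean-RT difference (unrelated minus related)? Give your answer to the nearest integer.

11 ms

related: exclude 2335
M(related) = 5446/9 = 605.111
M(unrelated) = 3082/5 = 616.400
Difference = 616.400 − 605.111 = 11.289 ms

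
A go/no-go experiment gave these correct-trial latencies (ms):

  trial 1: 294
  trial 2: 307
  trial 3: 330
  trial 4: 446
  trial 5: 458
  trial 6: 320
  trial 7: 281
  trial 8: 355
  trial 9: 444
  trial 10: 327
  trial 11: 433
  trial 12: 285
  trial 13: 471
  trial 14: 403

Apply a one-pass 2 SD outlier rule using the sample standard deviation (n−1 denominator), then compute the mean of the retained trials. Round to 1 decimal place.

368.1 ms

n = 14, ΣRT = 5154, M = 368.143
Σ(x−M)² = 65271.71; s = √(65271.71/13) = 70.858
Cutoffs: 368.143 ± 2·70.858 → [226.4, 509.9]
No RTs fall outside the cutoffs; all 14 retained. Mean = 5154/14 = 368.143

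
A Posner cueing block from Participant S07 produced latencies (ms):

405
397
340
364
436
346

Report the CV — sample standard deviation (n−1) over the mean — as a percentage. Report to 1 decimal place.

9.8%

n = 6, Σ = 2288, M = 381.3333
Σ(x−M)² = 7051.333; s = √(7051.333/5) = 37.5535
CV = 37.5535 / 381.3333 = 0.09848 = 9.848%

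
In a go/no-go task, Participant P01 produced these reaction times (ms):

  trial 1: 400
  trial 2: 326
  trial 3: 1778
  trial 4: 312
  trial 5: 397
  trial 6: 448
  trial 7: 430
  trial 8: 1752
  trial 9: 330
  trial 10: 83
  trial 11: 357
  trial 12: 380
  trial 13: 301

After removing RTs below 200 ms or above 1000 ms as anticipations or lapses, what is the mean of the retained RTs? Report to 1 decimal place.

Excluded: 83, 1752, 1778
Retained (n=10): Σ = 3681
Mean = 3681/10 = 368.1000

368.1 ms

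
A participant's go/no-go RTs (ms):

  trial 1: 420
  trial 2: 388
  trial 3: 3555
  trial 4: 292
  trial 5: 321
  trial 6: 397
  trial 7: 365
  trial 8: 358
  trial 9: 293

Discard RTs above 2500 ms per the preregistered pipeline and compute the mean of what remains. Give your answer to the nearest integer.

Excluded: 3555
Retained (n=8): Σ = 2834
Mean = 2834/8 = 354.2500

354 ms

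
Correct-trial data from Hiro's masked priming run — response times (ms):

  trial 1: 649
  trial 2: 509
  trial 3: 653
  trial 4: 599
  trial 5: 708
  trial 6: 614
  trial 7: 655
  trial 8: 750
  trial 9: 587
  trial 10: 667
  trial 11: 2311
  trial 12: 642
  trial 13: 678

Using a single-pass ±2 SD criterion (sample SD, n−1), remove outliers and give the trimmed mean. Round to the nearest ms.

n = 13, ΣRT = 10022, M = 770.923
Σ(x−M)² = 2611112.92; s = √(2611112.92/12) = 466.468
Cutoffs: 770.923 ± 2·466.468 → [-162.0, 1703.9]
Outside: 2311 → excluded.
Retained (n=12): Σ = 7711, mean = 7711/12 = 642.583

643 ms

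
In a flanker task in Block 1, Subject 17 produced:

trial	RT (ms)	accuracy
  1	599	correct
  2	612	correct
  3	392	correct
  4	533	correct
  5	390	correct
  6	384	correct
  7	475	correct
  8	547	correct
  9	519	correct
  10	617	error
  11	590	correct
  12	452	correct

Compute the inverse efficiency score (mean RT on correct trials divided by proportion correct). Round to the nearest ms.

545 ms

Correct trials (n=11): 599, 612, 392, 533, 390, 384, 475, 547, 519, 590, 452
Mean correct RT = 5493/11 = 499.3636 ms
Proportion correct = 11/12
IES = 499.3636 / (11/12) = 544.760 ms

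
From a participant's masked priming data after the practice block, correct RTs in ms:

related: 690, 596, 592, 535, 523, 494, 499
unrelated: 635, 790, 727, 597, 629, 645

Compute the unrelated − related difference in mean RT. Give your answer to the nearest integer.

M(related) = 3929/7 = 561.286
M(unrelated) = 4023/6 = 670.500
Difference = 670.500 − 561.286 = 109.214 ms

109 ms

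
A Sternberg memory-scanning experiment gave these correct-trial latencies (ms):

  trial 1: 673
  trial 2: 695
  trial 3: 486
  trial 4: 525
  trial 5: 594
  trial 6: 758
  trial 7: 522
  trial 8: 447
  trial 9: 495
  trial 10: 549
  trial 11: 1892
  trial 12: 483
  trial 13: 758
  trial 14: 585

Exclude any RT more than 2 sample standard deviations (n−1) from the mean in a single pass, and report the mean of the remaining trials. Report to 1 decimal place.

n = 14, ΣRT = 9462, M = 675.857
Σ(x−M)² = 1728675.71; s = √(1728675.71/13) = 364.657
Cutoffs: 675.857 ± 2·364.657 → [-53.5, 1405.2]
Outside: 1892 → excluded.
Retained (n=13): Σ = 7570, mean = 7570/13 = 582.308

582.3 ms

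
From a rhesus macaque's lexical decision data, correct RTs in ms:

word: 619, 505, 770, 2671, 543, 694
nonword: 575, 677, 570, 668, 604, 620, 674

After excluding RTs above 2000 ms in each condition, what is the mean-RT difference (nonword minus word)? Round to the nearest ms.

1 ms

word: exclude 2671
M(word) = 3131/5 = 626.200
M(nonword) = 4388/7 = 626.857
Difference = 626.857 − 626.200 = 0.657 ms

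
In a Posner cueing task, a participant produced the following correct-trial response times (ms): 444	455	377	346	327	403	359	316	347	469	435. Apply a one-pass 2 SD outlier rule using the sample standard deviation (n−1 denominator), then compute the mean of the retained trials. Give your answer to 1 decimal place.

n = 11, ΣRT = 4278, M = 388.909
Σ(x−M)² = 29922.91; s = √(29922.91/10) = 54.702
Cutoffs: 388.909 ± 2·54.702 → [279.5, 498.3]
No RTs fall outside the cutoffs; all 11 retained. Mean = 4278/11 = 388.909

388.9 ms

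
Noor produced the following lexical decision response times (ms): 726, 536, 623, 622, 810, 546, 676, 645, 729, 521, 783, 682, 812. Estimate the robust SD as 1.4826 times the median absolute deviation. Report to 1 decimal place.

Sorted: 521, 536, 546, 622, 623, 645, 676, 682, 726, 729, 783, 810, 812 → median = 676
|x − 676| sorted: 0, 6, 31, 50, 53, 53, 54, 107, 130, 134, 136, 140, 155 → MAD = 54
Robust SD ≈ 1.4826 × 54 = 80.060

80.1 ms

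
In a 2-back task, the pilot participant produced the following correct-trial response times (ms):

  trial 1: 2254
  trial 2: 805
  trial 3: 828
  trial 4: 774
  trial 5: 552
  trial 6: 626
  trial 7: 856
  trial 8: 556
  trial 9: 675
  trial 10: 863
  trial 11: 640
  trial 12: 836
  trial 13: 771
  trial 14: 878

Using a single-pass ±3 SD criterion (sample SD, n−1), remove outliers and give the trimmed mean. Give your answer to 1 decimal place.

743.1 ms

n = 14, ΣRT = 11914, M = 851.000
Σ(x−M)² = 2287054.00; s = √(2287054.00/13) = 419.437
Cutoffs: 851.000 ± 3·419.437 → [-407.3, 2109.3]
Outside: 2254 → excluded.
Retained (n=13): Σ = 9660, mean = 9660/13 = 743.077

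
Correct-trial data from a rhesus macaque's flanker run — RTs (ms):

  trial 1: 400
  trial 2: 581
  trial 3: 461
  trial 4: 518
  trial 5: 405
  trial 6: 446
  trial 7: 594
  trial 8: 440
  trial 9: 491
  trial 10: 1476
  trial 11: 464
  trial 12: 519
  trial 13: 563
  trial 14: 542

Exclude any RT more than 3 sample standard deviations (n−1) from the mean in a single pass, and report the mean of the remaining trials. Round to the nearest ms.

n = 14, ΣRT = 7900, M = 564.286
Σ(x−M)² = 944972.86; s = √(944972.86/13) = 269.611
Cutoffs: 564.286 ± 3·269.611 → [-244.5, 1373.1]
Outside: 1476 → excluded.
Retained (n=13): Σ = 6424, mean = 6424/13 = 494.154

494 ms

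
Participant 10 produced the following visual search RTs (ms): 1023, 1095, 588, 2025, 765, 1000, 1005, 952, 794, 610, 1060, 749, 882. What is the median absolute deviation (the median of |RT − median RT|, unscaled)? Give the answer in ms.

143 ms

Sorted: 588, 610, 749, 765, 794, 882, 952, 1000, 1005, 1023, 1060, 1095, 2025 → median = 952
|x − 952|: 71, 143, 364, 1073, 187, 48, 53, 0, 158, 342, 108, 203, 70
Sorted deviations: 0, 48, 53, 70, 71, 108, 143, 158, 187, 203, 342, 364, 1073 → MAD = 143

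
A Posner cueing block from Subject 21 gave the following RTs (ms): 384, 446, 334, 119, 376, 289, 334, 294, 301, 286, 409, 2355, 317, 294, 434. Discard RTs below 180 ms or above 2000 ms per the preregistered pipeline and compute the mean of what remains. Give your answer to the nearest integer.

346 ms

Excluded: 119, 2355
Retained (n=13): Σ = 4498
Mean = 4498/13 = 346.0000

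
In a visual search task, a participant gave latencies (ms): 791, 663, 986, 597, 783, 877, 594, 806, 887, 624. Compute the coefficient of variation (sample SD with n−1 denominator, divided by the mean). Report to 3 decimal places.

n = 10, Σ = 7608, M = 760.8000
Σ(x−M)² = 166523.600; s = √(166523.600/9) = 136.0243
CV = 136.0243 / 760.8000 = 0.17879

0.179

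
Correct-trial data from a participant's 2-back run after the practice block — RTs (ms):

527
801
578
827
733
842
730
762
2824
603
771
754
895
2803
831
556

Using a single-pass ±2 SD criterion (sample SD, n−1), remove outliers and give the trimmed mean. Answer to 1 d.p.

n = 16, ΣRT = 15837, M = 989.812
Σ(x−M)² = 7780552.44; s = √(7780552.44/15) = 720.211
Cutoffs: 989.812 ± 2·720.211 → [-450.6, 2430.2]
Outside: 2803, 2824 → excluded.
Retained (n=14): Σ = 10210, mean = 10210/14 = 729.286

729.3 ms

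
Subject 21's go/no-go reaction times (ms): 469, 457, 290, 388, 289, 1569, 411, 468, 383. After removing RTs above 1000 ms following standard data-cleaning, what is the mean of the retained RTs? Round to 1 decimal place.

Excluded: 1569
Retained (n=8): Σ = 3155
Mean = 3155/8 = 394.3750

394.4 ms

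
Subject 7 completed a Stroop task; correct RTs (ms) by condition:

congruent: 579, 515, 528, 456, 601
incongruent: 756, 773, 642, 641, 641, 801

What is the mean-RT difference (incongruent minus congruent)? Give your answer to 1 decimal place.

M(congruent) = 2679/5 = 535.800
M(incongruent) = 4254/6 = 709.000
Difference = 709.000 − 535.800 = 173.200 ms

173.2 ms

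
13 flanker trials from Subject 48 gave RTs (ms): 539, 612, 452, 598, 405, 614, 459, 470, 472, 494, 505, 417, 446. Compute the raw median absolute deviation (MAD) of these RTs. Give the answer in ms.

33 ms

Sorted: 405, 417, 446, 452, 459, 470, 472, 494, 505, 539, 598, 612, 614 → median = 472
|x − 472|: 67, 140, 20, 126, 67, 142, 13, 2, 0, 22, 33, 55, 26
Sorted deviations: 0, 2, 13, 20, 22, 26, 33, 55, 67, 67, 126, 140, 142 → MAD = 33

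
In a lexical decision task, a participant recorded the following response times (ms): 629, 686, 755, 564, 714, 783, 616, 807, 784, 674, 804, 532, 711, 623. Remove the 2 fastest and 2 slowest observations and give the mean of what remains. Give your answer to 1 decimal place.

697.5 ms

Sorted: 532, 564, 616, 623, 629, 674, 686, 711, 714, 755, 783, 784, 804, 807
Drop lowest 2 (532, 564) and highest 2 (804, 807)
Remaining (n=10): Σ = 6975, mean = 6975/10 = 697.500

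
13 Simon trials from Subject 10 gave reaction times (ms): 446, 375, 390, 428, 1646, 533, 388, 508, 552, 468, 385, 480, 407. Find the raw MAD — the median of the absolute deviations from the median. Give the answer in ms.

Sorted: 375, 385, 388, 390, 407, 428, 446, 468, 480, 508, 533, 552, 1646 → median = 446
|x − 446|: 0, 71, 56, 18, 1200, 87, 58, 62, 106, 22, 61, 34, 39
Sorted deviations: 0, 18, 22, 34, 39, 56, 58, 61, 62, 71, 87, 106, 1200 → MAD = 58

58 ms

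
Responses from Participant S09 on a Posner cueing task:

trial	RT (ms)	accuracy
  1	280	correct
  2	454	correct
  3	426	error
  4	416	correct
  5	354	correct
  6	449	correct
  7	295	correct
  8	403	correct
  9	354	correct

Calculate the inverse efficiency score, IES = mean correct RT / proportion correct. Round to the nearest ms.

Correct trials (n=8): 280, 454, 416, 354, 449, 295, 403, 354
Mean correct RT = 3005/8 = 375.6250 ms
Proportion correct = 8/9
IES = 375.6250 / (8/9) = 422.578 ms

423 ms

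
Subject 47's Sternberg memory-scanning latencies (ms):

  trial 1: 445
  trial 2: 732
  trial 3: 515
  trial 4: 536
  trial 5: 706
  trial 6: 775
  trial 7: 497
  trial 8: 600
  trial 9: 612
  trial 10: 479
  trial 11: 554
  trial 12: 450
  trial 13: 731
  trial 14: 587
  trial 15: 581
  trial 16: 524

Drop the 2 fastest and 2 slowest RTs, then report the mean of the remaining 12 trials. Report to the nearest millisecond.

577 ms

Sorted: 445, 450, 479, 497, 515, 524, 536, 554, 581, 587, 600, 612, 706, 731, 732, 775
Drop lowest 2 (445, 450) and highest 2 (732, 775)
Remaining (n=12): Σ = 6922, mean = 6922/12 = 576.833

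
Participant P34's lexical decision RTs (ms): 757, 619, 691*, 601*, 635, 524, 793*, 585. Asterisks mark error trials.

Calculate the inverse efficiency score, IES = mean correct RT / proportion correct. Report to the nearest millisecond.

Correct trials (n=5): 757, 619, 635, 524, 585
Mean correct RT = 3120/5 = 624.0000 ms
Proportion correct = 5/8
IES = 624.0000 / (5/8) = 998.400 ms

998 ms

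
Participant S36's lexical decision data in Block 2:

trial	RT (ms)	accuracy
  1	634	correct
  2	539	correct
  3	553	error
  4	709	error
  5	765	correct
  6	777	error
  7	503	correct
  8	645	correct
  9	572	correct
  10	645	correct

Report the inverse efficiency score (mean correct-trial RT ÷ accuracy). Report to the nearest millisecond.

Correct trials (n=7): 634, 539, 765, 503, 645, 572, 645
Mean correct RT = 4303/7 = 614.7143 ms
Proportion correct = 7/10
IES = 614.7143 / (7/10) = 878.163 ms

878 ms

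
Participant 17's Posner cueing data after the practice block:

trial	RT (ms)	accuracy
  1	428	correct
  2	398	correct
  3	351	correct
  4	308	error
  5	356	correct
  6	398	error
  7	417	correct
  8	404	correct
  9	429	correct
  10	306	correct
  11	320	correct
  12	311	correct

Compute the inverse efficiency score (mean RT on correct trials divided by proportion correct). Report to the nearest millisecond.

Correct trials (n=10): 428, 398, 351, 356, 417, 404, 429, 306, 320, 311
Mean correct RT = 3720/10 = 372.0000 ms
Proportion correct = 10/12
IES = 372.0000 / (10/12) = 446.400 ms

446 ms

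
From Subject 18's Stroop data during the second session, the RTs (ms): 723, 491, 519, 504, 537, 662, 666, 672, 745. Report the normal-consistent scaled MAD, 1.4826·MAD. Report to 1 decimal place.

123.1 ms

Sorted: 491, 504, 519, 537, 662, 666, 672, 723, 745 → median = 662
|x − 662| sorted: 0, 4, 10, 61, 83, 125, 143, 158, 171 → MAD = 83
Robust SD ≈ 1.4826 × 83 = 123.056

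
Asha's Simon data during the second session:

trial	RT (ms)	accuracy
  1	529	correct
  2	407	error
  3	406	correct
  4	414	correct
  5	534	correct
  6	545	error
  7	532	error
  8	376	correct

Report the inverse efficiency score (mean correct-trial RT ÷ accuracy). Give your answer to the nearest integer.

Correct trials (n=5): 529, 406, 414, 534, 376
Mean correct RT = 2259/5 = 451.8000 ms
Proportion correct = 5/8
IES = 451.8000 / (5/8) = 722.880 ms

723 ms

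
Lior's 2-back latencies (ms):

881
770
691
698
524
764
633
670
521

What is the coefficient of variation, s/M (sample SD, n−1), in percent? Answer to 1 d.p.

n = 9, Σ = 6152, M = 683.5556
Σ(x−M)² = 107814.222; s = √(107814.222/8) = 116.0895
CV = 116.0895 / 683.5556 = 0.16983 = 16.983%

17.0%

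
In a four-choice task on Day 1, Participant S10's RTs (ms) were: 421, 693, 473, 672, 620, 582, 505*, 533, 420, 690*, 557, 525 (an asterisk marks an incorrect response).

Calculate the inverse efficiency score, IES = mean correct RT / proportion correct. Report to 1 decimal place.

659.5 ms

Correct trials (n=10): 421, 693, 473, 672, 620, 582, 533, 420, 557, 525
Mean correct RT = 5496/10 = 549.6000 ms
Proportion correct = 10/12
IES = 549.6000 / (10/12) = 659.520 ms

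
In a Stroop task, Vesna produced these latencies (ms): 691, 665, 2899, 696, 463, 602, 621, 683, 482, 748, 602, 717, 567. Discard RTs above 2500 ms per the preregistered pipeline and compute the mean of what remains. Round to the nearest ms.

628 ms

Excluded: 2899
Retained (n=12): Σ = 7537
Mean = 7537/12 = 628.0833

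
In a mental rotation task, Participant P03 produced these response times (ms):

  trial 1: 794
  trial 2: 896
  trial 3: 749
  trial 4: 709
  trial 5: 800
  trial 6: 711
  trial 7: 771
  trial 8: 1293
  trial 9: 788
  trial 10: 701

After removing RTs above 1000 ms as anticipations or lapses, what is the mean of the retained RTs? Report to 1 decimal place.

768.8 ms

Excluded: 1293
Retained (n=9): Σ = 6919
Mean = 6919/9 = 768.7778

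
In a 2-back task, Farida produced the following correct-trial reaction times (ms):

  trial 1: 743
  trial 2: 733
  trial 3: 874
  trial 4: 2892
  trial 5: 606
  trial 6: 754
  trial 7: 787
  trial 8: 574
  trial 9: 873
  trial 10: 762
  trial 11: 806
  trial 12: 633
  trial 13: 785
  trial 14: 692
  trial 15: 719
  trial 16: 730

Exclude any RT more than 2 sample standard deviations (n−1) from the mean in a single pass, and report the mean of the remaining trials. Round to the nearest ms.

738 ms

n = 16, ΣRT = 13963, M = 872.688
Σ(x−M)² = 4454187.44; s = √(4454187.44/15) = 544.927
Cutoffs: 872.688 ± 2·544.927 → [-217.2, 1962.5]
Outside: 2892 → excluded.
Retained (n=15): Σ = 11071, mean = 11071/15 = 738.067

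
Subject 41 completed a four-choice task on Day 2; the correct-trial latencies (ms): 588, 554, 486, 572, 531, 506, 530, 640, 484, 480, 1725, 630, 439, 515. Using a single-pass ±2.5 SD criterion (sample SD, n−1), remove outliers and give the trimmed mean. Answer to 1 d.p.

535.0 ms

n = 14, ΣRT = 8680, M = 620.000
Σ(x−M)² = 1358064.00; s = √(1358064.00/13) = 323.213
Cutoffs: 620.000 ± 2.5·323.213 → [-188.0, 1428.0]
Outside: 1725 → excluded.
Retained (n=13): Σ = 6955, mean = 6955/13 = 535.000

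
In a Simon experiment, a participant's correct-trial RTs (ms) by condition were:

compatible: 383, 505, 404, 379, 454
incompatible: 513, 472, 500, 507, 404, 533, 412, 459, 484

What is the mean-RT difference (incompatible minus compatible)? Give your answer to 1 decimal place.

51.0 ms

M(compatible) = 2125/5 = 425.000
M(incompatible) = 4284/9 = 476.000
Difference = 476.000 − 425.000 = 51.000 ms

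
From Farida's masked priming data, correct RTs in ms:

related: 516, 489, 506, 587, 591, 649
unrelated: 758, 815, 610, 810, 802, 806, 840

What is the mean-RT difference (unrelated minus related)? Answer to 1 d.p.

221.0 ms

M(related) = 3338/6 = 556.333
M(unrelated) = 5441/7 = 777.286
Difference = 777.286 − 556.333 = 220.952 ms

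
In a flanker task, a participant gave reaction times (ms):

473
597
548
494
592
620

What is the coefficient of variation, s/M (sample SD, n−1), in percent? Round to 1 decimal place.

10.8%

n = 6, Σ = 3324, M = 554.0000
Σ(x−M)² = 17846.000; s = √(17846.000/5) = 59.7428
CV = 59.7428 / 554.0000 = 0.10784 = 10.784%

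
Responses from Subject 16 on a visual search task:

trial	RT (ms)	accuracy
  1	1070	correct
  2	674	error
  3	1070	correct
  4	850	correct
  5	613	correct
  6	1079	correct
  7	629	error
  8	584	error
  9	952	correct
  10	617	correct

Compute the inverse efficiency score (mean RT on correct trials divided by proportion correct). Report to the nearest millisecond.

1276 ms

Correct trials (n=7): 1070, 1070, 850, 613, 1079, 952, 617
Mean correct RT = 6251/7 = 893.0000 ms
Proportion correct = 7/10
IES = 893.0000 / (7/10) = 1275.714 ms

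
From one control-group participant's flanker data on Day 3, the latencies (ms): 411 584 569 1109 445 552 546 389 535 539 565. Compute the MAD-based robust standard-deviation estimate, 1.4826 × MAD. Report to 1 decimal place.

Sorted: 389, 411, 445, 535, 539, 546, 552, 565, 569, 584, 1109 → median = 546
|x − 546| sorted: 0, 6, 7, 11, 19, 23, 38, 101, 135, 157, 563 → MAD = 23
Robust SD ≈ 1.4826 × 23 = 34.100

34.1 ms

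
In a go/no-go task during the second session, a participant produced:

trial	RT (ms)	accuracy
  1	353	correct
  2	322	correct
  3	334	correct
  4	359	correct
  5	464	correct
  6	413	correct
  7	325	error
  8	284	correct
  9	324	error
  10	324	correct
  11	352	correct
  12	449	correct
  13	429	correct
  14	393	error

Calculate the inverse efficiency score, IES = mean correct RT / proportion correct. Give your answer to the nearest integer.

Correct trials (n=11): 353, 322, 334, 359, 464, 413, 284, 324, 352, 449, 429
Mean correct RT = 4083/11 = 371.1818 ms
Proportion correct = 11/14
IES = 371.1818 / (11/14) = 472.413 ms

472 ms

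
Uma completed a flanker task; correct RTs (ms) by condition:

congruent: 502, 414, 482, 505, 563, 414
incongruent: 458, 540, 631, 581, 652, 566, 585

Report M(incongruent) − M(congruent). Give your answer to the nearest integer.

M(congruent) = 2880/6 = 480.000
M(incongruent) = 4013/7 = 573.286
Difference = 573.286 − 480.000 = 93.286 ms

93 ms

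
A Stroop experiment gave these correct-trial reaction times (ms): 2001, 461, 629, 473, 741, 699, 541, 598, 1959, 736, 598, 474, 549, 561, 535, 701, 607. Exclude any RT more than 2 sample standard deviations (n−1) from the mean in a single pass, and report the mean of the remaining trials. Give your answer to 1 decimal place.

n = 17, ΣRT = 12863, M = 756.647
Σ(x−M)² = 3514961.88; s = √(3514961.88/16) = 468.706
Cutoffs: 756.647 ± 2·468.706 → [-180.8, 1694.1]
Outside: 1959, 2001 → excluded.
Retained (n=15): Σ = 8903, mean = 8903/15 = 593.533

593.5 ms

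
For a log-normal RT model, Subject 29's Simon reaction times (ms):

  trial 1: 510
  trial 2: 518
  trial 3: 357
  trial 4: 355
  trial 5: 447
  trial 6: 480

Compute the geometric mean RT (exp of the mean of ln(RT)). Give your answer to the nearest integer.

ln(RT): 6.2344, 6.2500, 5.8777, 5.8721, 6.1026, 6.1738
Mean ln(RT) = 36.5106/6 = 6.08510
Geometric mean = exp(6.08510) = 439.26 ms

439 ms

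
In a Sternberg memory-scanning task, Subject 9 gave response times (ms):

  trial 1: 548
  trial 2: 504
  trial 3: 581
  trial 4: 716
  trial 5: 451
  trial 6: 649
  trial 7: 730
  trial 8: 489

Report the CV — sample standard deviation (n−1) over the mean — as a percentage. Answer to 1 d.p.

n = 8, Σ = 4668, M = 583.5000
Σ(x−M)² = 77382.000; s = √(77382.000/7) = 105.1407
CV = 105.1407 / 583.5000 = 0.18019 = 18.019%

18.0%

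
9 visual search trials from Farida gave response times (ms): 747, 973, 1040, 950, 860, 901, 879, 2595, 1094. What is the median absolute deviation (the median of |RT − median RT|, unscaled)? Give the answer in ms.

Sorted: 747, 860, 879, 901, 950, 973, 1040, 1094, 2595 → median = 950
|x − 950|: 203, 23, 90, 0, 90, 49, 71, 1645, 144
Sorted deviations: 0, 23, 49, 71, 90, 90, 144, 203, 1645 → MAD = 90

90 ms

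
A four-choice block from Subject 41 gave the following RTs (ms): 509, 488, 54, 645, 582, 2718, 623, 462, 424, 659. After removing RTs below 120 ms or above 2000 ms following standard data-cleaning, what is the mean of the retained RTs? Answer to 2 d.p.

549.00 ms

Excluded: 54, 2718
Retained (n=8): Σ = 4392
Mean = 4392/8 = 549.0000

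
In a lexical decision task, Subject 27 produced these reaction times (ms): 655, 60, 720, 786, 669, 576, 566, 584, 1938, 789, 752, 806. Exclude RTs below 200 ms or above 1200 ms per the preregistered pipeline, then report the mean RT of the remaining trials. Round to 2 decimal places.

690.30 ms

Excluded: 60, 1938
Retained (n=10): Σ = 6903
Mean = 6903/10 = 690.3000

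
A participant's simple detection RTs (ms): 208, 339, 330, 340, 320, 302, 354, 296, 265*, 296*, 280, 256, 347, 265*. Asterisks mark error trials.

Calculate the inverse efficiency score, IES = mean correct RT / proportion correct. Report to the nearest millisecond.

390 ms

Correct trials (n=11): 208, 339, 330, 340, 320, 302, 354, 296, 280, 256, 347
Mean correct RT = 3372/11 = 306.5455 ms
Proportion correct = 11/14
IES = 306.5455 / (11/14) = 390.149 ms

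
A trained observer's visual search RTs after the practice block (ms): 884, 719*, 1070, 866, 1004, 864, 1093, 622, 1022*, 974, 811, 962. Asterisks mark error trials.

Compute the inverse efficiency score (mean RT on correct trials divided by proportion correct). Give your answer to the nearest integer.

1098 ms

Correct trials (n=10): 884, 1070, 866, 1004, 864, 1093, 622, 974, 811, 962
Mean correct RT = 9150/10 = 915.0000 ms
Proportion correct = 10/12
IES = 915.0000 / (10/12) = 1098.000 ms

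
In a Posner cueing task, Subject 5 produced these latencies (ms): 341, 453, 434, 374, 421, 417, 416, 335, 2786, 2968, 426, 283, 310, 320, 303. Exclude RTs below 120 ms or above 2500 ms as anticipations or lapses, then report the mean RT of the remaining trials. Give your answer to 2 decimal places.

371.77 ms

Excluded: 2786, 2968
Retained (n=13): Σ = 4833
Mean = 4833/13 = 371.7692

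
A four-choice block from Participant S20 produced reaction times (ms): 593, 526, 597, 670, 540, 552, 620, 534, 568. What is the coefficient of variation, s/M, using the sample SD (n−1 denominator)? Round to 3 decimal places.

n = 9, Σ = 5200, M = 577.7778
Σ(x−M)² = 17673.556; s = √(17673.556/8) = 47.0021
CV = 47.0021 / 577.7778 = 0.08135

0.081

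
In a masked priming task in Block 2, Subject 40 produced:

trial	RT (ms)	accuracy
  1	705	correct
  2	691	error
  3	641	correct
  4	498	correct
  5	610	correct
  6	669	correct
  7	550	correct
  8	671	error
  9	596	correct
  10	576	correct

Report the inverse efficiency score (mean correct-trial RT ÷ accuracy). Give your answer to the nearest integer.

Correct trials (n=8): 705, 641, 498, 610, 669, 550, 596, 576
Mean correct RT = 4845/8 = 605.6250 ms
Proportion correct = 8/10
IES = 605.6250 / (8/10) = 757.031 ms

757 ms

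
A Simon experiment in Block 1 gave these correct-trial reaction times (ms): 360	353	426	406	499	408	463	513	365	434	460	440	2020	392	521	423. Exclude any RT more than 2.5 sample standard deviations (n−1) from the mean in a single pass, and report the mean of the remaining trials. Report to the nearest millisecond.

n = 16, ΣRT = 8483, M = 530.188
Σ(x−M)² = 2407158.44; s = √(2407158.44/15) = 400.596
Cutoffs: 530.188 ± 2.5·400.596 → [-471.3, 1531.7]
Outside: 2020 → excluded.
Retained (n=15): Σ = 6463, mean = 6463/15 = 430.867

431 ms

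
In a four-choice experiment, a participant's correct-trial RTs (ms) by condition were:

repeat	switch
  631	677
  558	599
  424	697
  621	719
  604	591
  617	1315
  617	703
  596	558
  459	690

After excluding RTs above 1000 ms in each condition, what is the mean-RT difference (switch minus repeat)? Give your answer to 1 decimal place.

switch: exclude 1315
M(repeat) = 5127/9 = 569.667
M(switch) = 5234/8 = 654.250
Difference = 654.250 − 569.667 = 84.583 ms

84.6 ms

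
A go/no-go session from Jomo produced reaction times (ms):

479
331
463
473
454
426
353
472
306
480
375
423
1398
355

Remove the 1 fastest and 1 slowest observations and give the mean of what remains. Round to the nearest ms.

424 ms

Sorted: 306, 331, 353, 355, 375, 423, 426, 454, 463, 472, 473, 479, 480, 1398
Drop lowest 1 (306) and highest 1 (1398)
Remaining (n=12): Σ = 5084, mean = 5084/12 = 423.667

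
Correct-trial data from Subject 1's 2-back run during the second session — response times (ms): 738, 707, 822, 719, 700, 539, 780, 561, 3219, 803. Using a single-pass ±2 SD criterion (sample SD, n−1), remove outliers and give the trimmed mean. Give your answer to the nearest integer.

n = 10, ΣRT = 9588, M = 958.800
Σ(x−M)² = 5754575.60; s = √(5754575.60/9) = 799.623
Cutoffs: 958.800 ± 2·799.623 → [-640.4, 2558.0]
Outside: 3219 → excluded.
Retained (n=9): Σ = 6369, mean = 6369/9 = 707.667

708 ms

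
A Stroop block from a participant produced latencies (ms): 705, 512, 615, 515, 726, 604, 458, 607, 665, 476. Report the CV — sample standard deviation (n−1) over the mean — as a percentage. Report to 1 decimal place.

16.1%

n = 10, Σ = 5883, M = 588.3000
Σ(x−M)² = 80556.100; s = √(80556.100/9) = 94.6080
CV = 94.6080 / 588.3000 = 0.16082 = 16.082%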